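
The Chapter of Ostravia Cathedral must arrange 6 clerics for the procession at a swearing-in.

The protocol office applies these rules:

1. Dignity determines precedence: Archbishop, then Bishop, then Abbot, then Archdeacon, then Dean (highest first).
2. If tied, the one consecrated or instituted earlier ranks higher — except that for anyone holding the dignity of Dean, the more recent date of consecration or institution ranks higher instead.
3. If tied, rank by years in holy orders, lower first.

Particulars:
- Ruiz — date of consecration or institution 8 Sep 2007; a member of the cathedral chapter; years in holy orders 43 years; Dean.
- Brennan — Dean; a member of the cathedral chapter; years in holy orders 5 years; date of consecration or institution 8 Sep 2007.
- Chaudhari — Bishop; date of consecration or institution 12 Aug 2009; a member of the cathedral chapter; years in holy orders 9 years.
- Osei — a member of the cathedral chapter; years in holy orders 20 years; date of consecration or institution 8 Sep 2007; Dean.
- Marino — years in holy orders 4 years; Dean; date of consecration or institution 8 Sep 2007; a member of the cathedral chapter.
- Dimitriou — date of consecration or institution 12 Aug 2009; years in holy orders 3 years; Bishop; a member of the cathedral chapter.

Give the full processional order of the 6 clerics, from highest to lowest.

Dimitriou, Chaudhari, Marino, Brennan, Osei, Ruiz

By dignity: Dimitriou and Chaudhari (Bishop); then Marino, Brennan, Osei and Ruiz (Dean).
Dimitriou and Chaudhari both have date of consecration or institution 12 Aug 2009, so the next rule applies.
Among Dimitriou and Chaudhari, by years in holy orders (lower first): Dimitriou (3 years) before Chaudhari (9 years).
Marino, Brennan, Osei and Ruiz all have date of consecration or institution 8 Sep 2007, so the next rule applies.
Among Marino, Brennan, Osei and Ruiz, by years in holy orders (lower first): Marino (4 years) before Brennan (5 years) before Osei (20 years) before Ruiz (43 years).
Full order: Dimitriou, Chaudhari, Marino, Brennan, Osei, Ruiz.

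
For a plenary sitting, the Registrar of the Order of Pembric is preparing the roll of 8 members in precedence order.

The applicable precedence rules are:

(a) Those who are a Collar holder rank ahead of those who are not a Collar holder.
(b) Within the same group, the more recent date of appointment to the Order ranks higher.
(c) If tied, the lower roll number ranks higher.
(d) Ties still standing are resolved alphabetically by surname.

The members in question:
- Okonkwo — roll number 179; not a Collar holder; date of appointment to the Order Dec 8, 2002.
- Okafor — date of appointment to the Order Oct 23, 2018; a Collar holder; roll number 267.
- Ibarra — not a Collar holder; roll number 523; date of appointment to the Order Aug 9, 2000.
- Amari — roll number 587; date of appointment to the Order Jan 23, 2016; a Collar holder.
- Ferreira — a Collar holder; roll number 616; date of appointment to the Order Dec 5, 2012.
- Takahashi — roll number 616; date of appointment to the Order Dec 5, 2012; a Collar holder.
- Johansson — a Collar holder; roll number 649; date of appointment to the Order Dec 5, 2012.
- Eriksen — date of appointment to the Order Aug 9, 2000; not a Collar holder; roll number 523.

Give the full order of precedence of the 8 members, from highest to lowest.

By the first rule: Okafor, Amari, Ferreira, Takahashi and Johansson (each a Collar holder); then Okonkwo, Eriksen and Ibarra (each not a Collar holder).
Among Okafor, Amari, Ferreira, Takahashi and Johansson, by date of appointment to the Order (later first): Okafor (Oct 23, 2018) before Amari (Jan 23, 2016) before Ferreira, Takahashi and Johansson (Dec 5, 2012).
Among Ferreira, Takahashi and Johansson, by roll number (lower first): Ferreira and Takahashi (616) before Johansson (649).
Among Ferreira and Takahashi, alphabetically by surname: Ferreira before Takahashi.
Among Okonkwo, Eriksen and Ibarra, by date of appointment to the Order (later first): Okonkwo (Dec 8, 2002) before Eriksen and Ibarra (Aug 9, 2000).
Eriksen and Ibarra both have roll number 523, so the next rule applies.
Among Eriksen and Ibarra, alphabetically by surname: Eriksen before Ibarra.
Full order: Okafor, Amari, Ferreira, Takahashi, Johansson, Okonkwo, Eriksen, Ibarra.

Okafor, Amari, Ferreira, Takahashi, Johansson, Okonkwo, Eriksen, Ibarra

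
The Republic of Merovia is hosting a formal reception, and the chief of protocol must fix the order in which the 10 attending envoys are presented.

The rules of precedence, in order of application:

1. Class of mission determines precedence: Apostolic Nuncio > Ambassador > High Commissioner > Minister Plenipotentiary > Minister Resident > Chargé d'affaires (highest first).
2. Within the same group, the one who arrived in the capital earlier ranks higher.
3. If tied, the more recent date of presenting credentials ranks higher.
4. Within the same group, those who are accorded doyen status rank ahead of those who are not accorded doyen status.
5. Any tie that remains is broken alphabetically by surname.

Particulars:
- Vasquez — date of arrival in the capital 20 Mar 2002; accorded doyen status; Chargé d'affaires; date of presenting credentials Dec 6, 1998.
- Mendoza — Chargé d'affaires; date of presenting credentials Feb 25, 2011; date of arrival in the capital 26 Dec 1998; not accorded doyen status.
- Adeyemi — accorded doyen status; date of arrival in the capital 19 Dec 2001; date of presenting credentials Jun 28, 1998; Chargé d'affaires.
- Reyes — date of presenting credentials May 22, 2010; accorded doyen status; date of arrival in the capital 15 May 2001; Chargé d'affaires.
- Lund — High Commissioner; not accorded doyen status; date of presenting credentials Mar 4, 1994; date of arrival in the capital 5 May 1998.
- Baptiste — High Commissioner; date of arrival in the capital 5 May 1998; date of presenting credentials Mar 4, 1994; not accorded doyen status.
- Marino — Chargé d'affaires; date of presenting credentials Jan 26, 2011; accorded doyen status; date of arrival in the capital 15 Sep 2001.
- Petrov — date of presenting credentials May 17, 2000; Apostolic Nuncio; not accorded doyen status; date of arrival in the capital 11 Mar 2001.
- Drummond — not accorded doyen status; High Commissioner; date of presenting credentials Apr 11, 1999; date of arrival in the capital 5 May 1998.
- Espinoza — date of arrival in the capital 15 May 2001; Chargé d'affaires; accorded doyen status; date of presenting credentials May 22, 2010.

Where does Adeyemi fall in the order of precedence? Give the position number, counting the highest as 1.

9

By class of mission: Petrov (Apostolic Nuncio); then Drummond, Baptiste and Lund (High Commissioner); then Mendoza, Espinoza, Reyes, Marino, Adeyemi and Vasquez (Chargé d'affaires).
Drummond, Baptiste and Lund all have date of arrival in the capital 5 May 1998, so the next rule applies.
Among Drummond, Baptiste and Lund, by date of presenting credentials (later first): Drummond (Apr 11, 1999) before Baptiste and Lund (Mar 4, 1994).
Baptiste and Lund are each not accorded doyen status, so the next rule applies.
Among Baptiste and Lund, alphabetically by surname: Baptiste before Lund.
Among Mendoza, Espinoza, Reyes, Marino, Adeyemi and Vasquez, by date of arrival in the capital (earlier first): Mendoza (26 Dec 1998) before Espinoza and Reyes (15 May 2001) before Marino (15 Sep 2001) before Adeyemi (19 Dec 2001) before Vasquez (20 Mar 2002).
Espinoza and Reyes both have date of presenting credentials May 22, 2010, so the next rule applies.
Espinoza and Reyes are each accorded doyen status, so the next rule applies.
Among Espinoza and Reyes, alphabetically by surname: Espinoza before Reyes.
Order: Petrov, Drummond, Baptiste, Lund, Mendoza, Espinoza, Reyes, Marino, Adeyemi, Vasquez. So position 9.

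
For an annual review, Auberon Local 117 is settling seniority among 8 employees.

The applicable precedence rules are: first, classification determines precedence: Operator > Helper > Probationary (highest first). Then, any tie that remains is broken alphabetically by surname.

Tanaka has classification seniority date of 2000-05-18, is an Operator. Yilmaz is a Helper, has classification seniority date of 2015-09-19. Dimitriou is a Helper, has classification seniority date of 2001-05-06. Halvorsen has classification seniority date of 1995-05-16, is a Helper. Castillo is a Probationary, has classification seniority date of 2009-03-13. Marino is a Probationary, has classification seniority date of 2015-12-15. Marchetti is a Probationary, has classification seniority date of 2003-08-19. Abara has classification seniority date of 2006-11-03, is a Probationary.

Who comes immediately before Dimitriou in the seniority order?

By classification: Tanaka (Operator); then Dimitriou, Halvorsen and Yilmaz (Helper); then Abara, Castillo, Marchetti and Marino (Probationary).
Among Dimitriou, Halvorsen and Yilmaz, alphabetically by surname: Dimitriou before Halvorsen before Yilmaz.
Among Abara, Castillo, Marchetti and Marino, alphabetically by surname: Abara before Castillo before Marchetti before Marino.
Order: Tanaka, Dimitriou, Halvorsen, Yilmaz, Abara, Castillo, Marchetti, Marino.

Tanaka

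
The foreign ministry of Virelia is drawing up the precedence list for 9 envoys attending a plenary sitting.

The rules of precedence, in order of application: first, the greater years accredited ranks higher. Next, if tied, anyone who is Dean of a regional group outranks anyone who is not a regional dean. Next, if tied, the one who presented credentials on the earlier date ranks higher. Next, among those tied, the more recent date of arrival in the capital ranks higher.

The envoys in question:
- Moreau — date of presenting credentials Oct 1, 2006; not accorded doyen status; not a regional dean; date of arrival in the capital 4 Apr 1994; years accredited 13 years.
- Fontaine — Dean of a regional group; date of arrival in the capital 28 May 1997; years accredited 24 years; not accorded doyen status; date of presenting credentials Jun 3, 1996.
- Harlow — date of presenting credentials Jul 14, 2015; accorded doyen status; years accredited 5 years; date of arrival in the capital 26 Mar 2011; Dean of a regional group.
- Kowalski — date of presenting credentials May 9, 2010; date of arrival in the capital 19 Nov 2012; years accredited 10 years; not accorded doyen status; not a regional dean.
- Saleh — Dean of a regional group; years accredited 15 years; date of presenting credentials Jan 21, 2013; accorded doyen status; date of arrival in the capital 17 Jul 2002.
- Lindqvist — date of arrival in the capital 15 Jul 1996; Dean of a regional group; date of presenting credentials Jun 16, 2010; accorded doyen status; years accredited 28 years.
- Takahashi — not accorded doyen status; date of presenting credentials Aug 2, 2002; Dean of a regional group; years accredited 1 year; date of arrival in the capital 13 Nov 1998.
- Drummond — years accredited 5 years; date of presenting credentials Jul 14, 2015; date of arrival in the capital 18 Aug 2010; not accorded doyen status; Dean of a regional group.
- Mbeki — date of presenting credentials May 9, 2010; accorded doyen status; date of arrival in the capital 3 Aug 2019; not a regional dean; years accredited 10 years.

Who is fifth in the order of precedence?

By years accredited (higher first): Lindqvist (28 years); then Fontaine (24 years); then Saleh (15 years); then Moreau (13 years); then Mbeki and Kowalski (both 10 years); then Harlow and Drummond (both 5 years); then Takahashi (1 year).
Mbeki and Kowalski are each not a regional dean, so the next rule applies.
Mbeki and Kowalski both have date of presenting credentials May 9, 2010, so the next rule applies.
Among Mbeki and Kowalski, by date of arrival in the capital (later first): Mbeki (3 Aug 2019) before Kowalski (19 Nov 2012).
Harlow and Drummond are each Dean of a regional group, so the next rule applies.
Harlow and Drummond both have date of presenting credentials Jul 14, 2015, so the next rule applies.
Among Harlow and Drummond, by date of arrival in the capital (later first): Harlow (26 Mar 2011) before Drummond (18 Aug 2010).
Order: Lindqvist, Fontaine, Saleh, Moreau, Mbeki, Kowalski, Harlow, Drummond, Takahashi.

Mbeki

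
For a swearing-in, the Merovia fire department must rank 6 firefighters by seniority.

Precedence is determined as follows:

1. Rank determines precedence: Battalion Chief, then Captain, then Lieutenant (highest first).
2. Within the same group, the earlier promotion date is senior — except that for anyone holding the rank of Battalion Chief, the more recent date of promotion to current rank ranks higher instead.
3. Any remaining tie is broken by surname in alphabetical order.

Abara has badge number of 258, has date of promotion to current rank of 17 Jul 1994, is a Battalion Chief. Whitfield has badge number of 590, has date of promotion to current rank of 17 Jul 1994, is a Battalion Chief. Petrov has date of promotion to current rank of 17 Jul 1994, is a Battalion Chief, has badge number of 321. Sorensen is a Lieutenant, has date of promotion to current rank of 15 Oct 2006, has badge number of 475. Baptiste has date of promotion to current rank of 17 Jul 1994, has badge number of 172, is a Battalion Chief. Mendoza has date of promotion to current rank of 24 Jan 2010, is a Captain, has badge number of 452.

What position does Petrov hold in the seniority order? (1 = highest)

By rank: Abara, Baptiste, Petrov and Whitfield (Battalion Chief); then Mendoza (Captain); then Sorensen (Lieutenant).
Abara, Baptiste, Petrov and Whitfield all have date of promotion to current rank 17 Jul 1994, so the next rule applies.
Among Abara, Baptiste, Petrov and Whitfield, alphabetically by surname: Abara before Baptiste before Petrov before Whitfield.
Order: Abara, Baptiste, Petrov, Whitfield, Mendoza, Sorensen. So position 3.

3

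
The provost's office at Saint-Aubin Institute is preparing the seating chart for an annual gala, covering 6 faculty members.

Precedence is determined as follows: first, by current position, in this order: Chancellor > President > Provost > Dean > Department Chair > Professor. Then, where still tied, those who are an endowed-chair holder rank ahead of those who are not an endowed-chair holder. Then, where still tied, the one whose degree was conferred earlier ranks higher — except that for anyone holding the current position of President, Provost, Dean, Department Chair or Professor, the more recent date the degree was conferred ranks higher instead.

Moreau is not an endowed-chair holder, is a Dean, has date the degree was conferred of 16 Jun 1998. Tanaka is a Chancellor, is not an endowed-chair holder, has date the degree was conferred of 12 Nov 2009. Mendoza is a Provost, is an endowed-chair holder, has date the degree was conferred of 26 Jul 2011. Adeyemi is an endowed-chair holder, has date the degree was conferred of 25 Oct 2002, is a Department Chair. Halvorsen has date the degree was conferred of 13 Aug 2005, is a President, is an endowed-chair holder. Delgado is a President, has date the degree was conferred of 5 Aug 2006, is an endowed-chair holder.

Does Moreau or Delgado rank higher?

Delgado

By current position: Tanaka (Chancellor); then Delgado and Halvorsen (President); then Mendoza (Provost); then Moreau (Dean); then Adeyemi (Department Chair).
Delgado and Halvorsen are each an endowed-chair holder, so the next rule applies.
Among Delgado and Halvorsen, by date the degree was conferred (later first) (reversed rule for this group): Delgado (5 Aug 2006) before Halvorsen (13 Aug 2005).
So Delgado takes precedence.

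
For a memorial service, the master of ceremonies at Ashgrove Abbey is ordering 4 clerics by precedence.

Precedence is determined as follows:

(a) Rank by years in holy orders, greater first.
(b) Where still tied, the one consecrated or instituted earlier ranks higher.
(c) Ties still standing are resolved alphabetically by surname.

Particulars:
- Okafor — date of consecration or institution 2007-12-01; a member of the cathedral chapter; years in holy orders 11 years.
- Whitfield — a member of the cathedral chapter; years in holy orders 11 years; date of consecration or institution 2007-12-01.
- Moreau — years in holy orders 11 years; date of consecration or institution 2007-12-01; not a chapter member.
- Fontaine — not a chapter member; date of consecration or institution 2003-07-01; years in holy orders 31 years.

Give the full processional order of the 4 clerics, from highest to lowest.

Fontaine, Moreau, Okafor, Whitfield

By years in holy orders (higher first): Fontaine (31 years); then Moreau, Okafor and Whitfield (each 11 years).
Moreau, Okafor and Whitfield all have date of consecration or institution 2007-12-01, so the next rule applies.
Among Moreau, Okafor and Whitfield, alphabetically by surname: Moreau before Okafor before Whitfield.
Full order: Fontaine, Moreau, Okafor, Whitfield.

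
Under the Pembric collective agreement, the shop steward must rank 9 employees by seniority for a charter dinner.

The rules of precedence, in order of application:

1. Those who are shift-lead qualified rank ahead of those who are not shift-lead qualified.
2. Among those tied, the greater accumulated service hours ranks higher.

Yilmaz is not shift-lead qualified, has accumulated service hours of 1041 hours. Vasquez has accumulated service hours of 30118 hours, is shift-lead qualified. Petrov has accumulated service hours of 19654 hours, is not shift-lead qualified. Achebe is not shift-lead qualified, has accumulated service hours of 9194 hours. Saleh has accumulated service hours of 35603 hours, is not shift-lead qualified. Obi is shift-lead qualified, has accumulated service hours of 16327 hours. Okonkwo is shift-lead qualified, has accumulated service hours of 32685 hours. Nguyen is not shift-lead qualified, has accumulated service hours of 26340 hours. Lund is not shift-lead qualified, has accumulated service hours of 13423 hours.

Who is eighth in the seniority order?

By the first rule: Okonkwo, Vasquez and Obi (each shift-lead qualified); then Saleh, Nguyen, Petrov, Lund, Achebe and Yilmaz (each not shift-lead qualified).
Among Okonkwo, Vasquez and Obi, by accumulated service hours (higher first): Okonkwo (32685 hours) before Vasquez (30118 hours) before Obi (16327 hours).
Among Saleh, Nguyen, Petrov, Lund, Achebe and Yilmaz, by accumulated service hours (higher first): Saleh (35603 hours) before Nguyen (26340 hours) before Petrov (19654 hours) before Lund (13423 hours) before Achebe (9194 hours) before Yilmaz (1041 hours).
Order: Okonkwo, Vasquez, Obi, Saleh, Nguyen, Petrov, Lund, Achebe, Yilmaz.

Achebe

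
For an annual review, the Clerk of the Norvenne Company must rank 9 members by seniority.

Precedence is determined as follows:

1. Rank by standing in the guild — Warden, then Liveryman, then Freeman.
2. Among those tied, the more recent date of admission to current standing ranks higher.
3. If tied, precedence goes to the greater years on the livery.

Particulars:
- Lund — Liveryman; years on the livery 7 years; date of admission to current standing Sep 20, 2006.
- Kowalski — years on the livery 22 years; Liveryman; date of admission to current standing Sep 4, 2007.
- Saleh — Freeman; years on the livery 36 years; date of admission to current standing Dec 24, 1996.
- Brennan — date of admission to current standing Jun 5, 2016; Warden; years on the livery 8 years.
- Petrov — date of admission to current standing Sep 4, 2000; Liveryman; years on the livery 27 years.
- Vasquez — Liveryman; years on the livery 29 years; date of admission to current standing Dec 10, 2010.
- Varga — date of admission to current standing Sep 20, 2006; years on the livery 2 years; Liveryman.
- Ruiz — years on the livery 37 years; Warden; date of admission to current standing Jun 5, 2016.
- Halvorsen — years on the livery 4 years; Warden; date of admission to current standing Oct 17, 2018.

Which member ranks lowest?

By standing in the guild: Halvorsen, Ruiz and Brennan (Warden); then Vasquez, Kowalski, Lund, Varga and Petrov (Liveryman); then Saleh (Freeman).
Among Halvorsen, Ruiz and Brennan, by date of admission to current standing (later first): Halvorsen (Oct 17, 2018) before Ruiz and Brennan (Jun 5, 2016).
Among Ruiz and Brennan, by years on the livery (higher first): Ruiz (37 years) before Brennan (8 years).
Among Vasquez, Kowalski, Lund, Varga and Petrov, by date of admission to current standing (later first): Vasquez (Dec 10, 2010) before Kowalski (Sep 4, 2007) before Lund and Varga (Sep 20, 2006) before Petrov (Sep 4, 2000).
Among Lund and Varga, by years on the livery (higher first): Lund (7 years) before Varga (2 years).
Order: Halvorsen, Ruiz, Brennan, Vasquez, Kowalski, Lund, Varga, Petrov, Saleh.

Saleh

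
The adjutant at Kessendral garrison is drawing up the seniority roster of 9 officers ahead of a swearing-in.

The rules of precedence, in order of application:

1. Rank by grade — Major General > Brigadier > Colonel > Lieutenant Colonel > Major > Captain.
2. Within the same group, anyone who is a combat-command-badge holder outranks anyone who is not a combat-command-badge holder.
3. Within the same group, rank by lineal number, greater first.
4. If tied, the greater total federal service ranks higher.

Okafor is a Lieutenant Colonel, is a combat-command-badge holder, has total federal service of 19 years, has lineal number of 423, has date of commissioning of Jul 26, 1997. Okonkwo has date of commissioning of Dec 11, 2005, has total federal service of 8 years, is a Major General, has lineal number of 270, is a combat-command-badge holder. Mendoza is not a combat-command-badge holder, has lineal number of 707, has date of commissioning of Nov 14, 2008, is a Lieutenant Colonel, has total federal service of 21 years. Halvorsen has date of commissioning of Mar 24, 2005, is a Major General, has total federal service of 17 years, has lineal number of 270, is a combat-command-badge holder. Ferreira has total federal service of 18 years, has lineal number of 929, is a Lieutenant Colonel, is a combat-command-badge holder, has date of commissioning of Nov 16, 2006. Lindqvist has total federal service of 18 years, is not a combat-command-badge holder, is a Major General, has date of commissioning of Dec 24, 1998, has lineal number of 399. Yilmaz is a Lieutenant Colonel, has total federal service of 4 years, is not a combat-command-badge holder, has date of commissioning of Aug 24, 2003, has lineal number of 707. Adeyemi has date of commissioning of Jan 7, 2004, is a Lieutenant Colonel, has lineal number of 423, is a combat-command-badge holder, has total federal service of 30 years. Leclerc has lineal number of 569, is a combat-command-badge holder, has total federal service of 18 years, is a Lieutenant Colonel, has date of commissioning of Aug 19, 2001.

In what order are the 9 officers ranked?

By grade: Halvorsen, Okonkwo and Lindqvist (Major General); then Ferreira, Leclerc, Adeyemi, Okafor, Mendoza and Yilmaz (Lieutenant Colonel).
Among Halvorsen, Okonkwo and Lindqvist, a combat-command-badge holder before not a combat-command-badge holder: Halvorsen and Okonkwo (a combat-command-badge holder) before Lindqvist (not a combat-command-badge holder).
Halvorsen and Okonkwo both have lineal number 270, so the next rule applies.
Among Halvorsen and Okonkwo, by total federal service (higher first): Halvorsen (17 years) before Okonkwo (8 years).
Among Ferreira, Leclerc, Adeyemi, Okafor, Mendoza and Yilmaz, a combat-command-badge holder before not a combat-command-badge holder: Ferreira, Leclerc, Adeyemi and Okafor (a combat-command-badge holder) before Mendoza and Yilmaz (not a combat-command-badge holder).
Among Ferreira, Leclerc, Adeyemi and Okafor, by lineal number (higher first): Ferreira (929) before Leclerc (569) before Adeyemi and Okafor (423).
Among Adeyemi and Okafor, by total federal service (higher first): Adeyemi (30 years) before Okafor (19 years).
Mendoza and Yilmaz both have lineal number 707, so the next rule applies.
Among Mendoza and Yilmaz, by total federal service (higher first): Mendoza (21 years) before Yilmaz (4 years).
Full order: Halvorsen, Okonkwo, Lindqvist, Ferreira, Leclerc, Adeyemi, Okafor, Mendoza, Yilmaz.

Halvorsen, Okonkwo, Lindqvist, Ferreira, Leclerc, Adeyemi, Okafor, Mendoza, Yilmaz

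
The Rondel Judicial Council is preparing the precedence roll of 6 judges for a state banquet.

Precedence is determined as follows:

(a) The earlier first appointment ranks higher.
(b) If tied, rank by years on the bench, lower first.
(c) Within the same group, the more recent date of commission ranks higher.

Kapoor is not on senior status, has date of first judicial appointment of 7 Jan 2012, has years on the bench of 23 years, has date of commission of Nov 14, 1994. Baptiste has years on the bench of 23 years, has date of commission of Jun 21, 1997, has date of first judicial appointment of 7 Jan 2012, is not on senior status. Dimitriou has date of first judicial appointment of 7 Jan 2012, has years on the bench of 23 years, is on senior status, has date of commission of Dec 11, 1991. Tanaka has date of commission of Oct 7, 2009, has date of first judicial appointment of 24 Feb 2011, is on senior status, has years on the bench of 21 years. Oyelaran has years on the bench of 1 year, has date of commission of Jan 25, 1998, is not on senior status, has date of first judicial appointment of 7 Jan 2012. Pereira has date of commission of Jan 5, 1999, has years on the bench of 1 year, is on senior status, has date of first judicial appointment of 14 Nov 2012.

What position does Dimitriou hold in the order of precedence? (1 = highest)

By date of first judicial appointment (earlier first): Tanaka (24 Feb 2011); then Oyelaran, Baptiste, Kapoor and Dimitriou (each 7 Jan 2012); then Pereira (14 Nov 2012).
Among Oyelaran, Baptiste, Kapoor and Dimitriou, by years on the bench (lower first): Oyelaran (1 year) before Baptiste, Kapoor and Dimitriou (23 years).
Among Baptiste, Kapoor and Dimitriou, by date of commission (later first): Baptiste (Jun 21, 1997) before Kapoor (Nov 14, 1994) before Dimitriou (Dec 11, 1991).
Order: Tanaka, Oyelaran, Baptiste, Kapoor, Dimitriou, Pereira. So position 5.

5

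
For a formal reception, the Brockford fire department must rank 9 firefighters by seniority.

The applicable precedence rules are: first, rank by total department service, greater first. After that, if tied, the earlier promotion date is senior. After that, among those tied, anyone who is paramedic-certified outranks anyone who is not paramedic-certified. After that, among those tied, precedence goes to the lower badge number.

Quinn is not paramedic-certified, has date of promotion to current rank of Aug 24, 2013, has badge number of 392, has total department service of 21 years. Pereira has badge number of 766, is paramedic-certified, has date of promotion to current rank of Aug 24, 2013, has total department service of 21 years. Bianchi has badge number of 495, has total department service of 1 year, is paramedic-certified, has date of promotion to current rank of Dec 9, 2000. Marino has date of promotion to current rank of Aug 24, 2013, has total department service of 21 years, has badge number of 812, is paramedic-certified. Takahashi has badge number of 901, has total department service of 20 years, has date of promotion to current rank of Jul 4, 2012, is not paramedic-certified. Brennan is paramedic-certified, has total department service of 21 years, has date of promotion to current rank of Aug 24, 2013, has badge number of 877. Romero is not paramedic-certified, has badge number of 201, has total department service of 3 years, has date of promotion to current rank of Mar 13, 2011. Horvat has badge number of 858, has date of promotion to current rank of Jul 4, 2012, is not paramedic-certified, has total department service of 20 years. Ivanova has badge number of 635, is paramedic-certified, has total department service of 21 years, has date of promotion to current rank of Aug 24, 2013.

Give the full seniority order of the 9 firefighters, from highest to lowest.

Ivanova, Pereira, Marino, Brennan, Quinn, Horvat, Takahashi, Romero, Bianchi

By total department service (higher first): Ivanova, Pereira, Marino, Brennan and Quinn (each 21 years); then Horvat and Takahashi (both 20 years); then Romero (3 years); then Bianchi (1 year).
Ivanova, Pereira, Marino, Brennan and Quinn all have date of promotion to current rank Aug 24, 2013, so the next rule applies.
Among Ivanova, Pereira, Marino, Brennan and Quinn, paramedic-certified before not paramedic-certified: Ivanova, Pereira, Marino and Brennan (paramedic-certified) before Quinn (not paramedic-certified).
Among Ivanova, Pereira, Marino and Brennan, by badge number (lower first): Ivanova (635) before Pereira (766) before Marino (812) before Brennan (877).
Horvat and Takahashi both have date of promotion to current rank Jul 4, 2012, so the next rule applies.
Horvat and Takahashi are each not paramedic-certified, so the next rule applies.
Among Horvat and Takahashi, by badge number (lower first): Horvat (858) before Takahashi (901).
Full order: Ivanova, Pereira, Marino, Brennan, Quinn, Horvat, Takahashi, Romero, Bianchi.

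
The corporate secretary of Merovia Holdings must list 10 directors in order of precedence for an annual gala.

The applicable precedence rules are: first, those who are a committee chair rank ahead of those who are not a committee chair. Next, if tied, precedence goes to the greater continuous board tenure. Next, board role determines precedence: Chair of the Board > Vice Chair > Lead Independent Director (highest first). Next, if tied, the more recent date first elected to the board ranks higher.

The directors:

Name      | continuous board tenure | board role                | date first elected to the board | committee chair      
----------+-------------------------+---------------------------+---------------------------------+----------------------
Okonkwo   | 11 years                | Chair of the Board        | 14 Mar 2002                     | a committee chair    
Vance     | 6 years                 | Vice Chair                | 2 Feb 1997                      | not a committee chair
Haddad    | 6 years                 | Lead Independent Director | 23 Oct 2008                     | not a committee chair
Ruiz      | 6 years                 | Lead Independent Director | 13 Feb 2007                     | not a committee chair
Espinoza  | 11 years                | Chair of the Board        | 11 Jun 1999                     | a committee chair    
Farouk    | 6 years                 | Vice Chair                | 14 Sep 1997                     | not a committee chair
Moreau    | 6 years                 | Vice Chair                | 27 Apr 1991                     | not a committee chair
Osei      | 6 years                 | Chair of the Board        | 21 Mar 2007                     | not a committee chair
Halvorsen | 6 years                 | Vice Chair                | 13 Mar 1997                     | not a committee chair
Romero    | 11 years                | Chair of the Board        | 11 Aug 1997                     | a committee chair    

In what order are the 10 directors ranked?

By the first rule: Okonkwo, Espinoza and Romero (each a committee chair); then Osei, Farouk, Halvorsen, Vance, Moreau, Haddad and Ruiz (each not a committee chair).
Okonkwo, Espinoza and Romero all have continuous board tenure 11 years, so the next rule applies.
Okonkwo, Espinoza and Romero are each Chair of the Board, so the next rule applies.
Among Okonkwo, Espinoza and Romero, by date first elected to the board (later first): Okonkwo (14 Mar 2002) before Espinoza (11 Jun 1999) before Romero (11 Aug 1997).
Osei, Farouk, Halvorsen, Vance, Moreau, Haddad and Ruiz all have continuous board tenure 6 years, so the next rule applies.
Among Osei, Farouk, Halvorsen, Vance, Moreau, Haddad and Ruiz, by board role: Osei (Chair of the Board) before Farouk, Halvorsen, Vance and Moreau (Vice Chair) before Haddad and Ruiz (Lead Independent Director).
Among Farouk, Halvorsen, Vance and Moreau, by date first elected to the board (later first): Farouk (14 Sep 1997) before Halvorsen (13 Mar 1997) before Vance (2 Feb 1997) before Moreau (27 Apr 1991).
Among Haddad and Ruiz, by date first elected to the board (later first): Haddad (23 Oct 2008) before Ruiz (13 Feb 2007).
Full order: Okonkwo, Espinoza, Romero, Osei, Farouk, Halvorsen, Vance, Moreau, Haddad, Ruiz.

Okonkwo, Espinoza, Romero, Osei, Farouk, Halvorsen, Vance, Moreau, Haddad, Ruiz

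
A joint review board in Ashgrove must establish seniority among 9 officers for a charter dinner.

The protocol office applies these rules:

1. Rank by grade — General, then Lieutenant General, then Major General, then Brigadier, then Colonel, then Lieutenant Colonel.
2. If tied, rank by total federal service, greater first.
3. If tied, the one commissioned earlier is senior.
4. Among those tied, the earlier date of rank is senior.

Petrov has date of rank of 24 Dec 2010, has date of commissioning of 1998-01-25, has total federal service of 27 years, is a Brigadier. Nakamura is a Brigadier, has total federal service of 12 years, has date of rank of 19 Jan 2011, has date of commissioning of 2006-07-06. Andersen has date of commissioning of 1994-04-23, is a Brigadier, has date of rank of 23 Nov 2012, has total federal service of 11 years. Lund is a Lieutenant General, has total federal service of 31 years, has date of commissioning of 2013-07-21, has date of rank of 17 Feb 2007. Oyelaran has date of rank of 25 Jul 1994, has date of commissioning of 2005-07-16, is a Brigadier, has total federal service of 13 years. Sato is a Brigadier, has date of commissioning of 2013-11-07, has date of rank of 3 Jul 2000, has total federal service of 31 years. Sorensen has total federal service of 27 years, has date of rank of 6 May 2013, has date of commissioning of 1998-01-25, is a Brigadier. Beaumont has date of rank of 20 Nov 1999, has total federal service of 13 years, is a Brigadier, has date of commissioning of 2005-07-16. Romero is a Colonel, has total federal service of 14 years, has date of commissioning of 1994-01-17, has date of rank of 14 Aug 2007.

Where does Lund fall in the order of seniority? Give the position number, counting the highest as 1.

By grade: Lund (Lieutenant General); then Sato, Petrov, Sorensen, Oyelaran, Beaumont, Nakamura and Andersen (Brigadier); then Romero (Colonel).
Among Sato, Petrov, Sorensen, Oyelaran, Beaumont, Nakamura and Andersen, by total federal service (higher first): Sato (31 years) before Petrov and Sorensen (27 years) before Oyelaran and Beaumont (13 years) before Nakamura (12 years) before Andersen (11 years).
Petrov and Sorensen both have date of commissioning 1998-01-25, so the next rule applies.
Among Petrov and Sorensen, by date of rank (earlier first): Petrov (24 Dec 2010) before Sorensen (6 May 2013).
Oyelaran and Beaumont both have date of commissioning 2005-07-16, so the next rule applies.
Among Oyelaran and Beaumont, by date of rank (earlier first): Oyelaran (25 Jul 1994) before Beaumont (20 Nov 1999).
Order: Lund, Sato, Petrov, Sorensen, Oyelaran, Beaumont, Nakamura, Andersen, Romero. So position 1.

1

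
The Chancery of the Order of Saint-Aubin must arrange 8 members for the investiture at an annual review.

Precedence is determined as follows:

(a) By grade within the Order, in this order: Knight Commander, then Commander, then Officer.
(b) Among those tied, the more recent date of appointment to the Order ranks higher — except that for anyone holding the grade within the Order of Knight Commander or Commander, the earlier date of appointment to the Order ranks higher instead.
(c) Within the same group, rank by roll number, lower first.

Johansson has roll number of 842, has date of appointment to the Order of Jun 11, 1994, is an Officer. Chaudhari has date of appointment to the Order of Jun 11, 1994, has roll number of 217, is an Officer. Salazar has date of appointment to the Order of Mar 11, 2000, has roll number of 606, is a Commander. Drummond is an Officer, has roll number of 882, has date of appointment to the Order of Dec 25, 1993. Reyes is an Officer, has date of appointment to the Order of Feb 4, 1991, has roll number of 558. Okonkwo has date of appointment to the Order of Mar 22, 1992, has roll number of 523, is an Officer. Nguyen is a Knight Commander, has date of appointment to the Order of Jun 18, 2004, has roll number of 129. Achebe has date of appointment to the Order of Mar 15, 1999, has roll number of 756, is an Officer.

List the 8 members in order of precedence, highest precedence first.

Nguyen, Salazar, Achebe, Chaudhari, Johansson, Drummond, Okonkwo, Reyes

By grade within the Order: Nguyen (Knight Commander); then Salazar (Commander); then Achebe, Chaudhari, Johansson, Drummond, Okonkwo and Reyes (Officer).
Among Achebe, Chaudhari, Johansson, Drummond, Okonkwo and Reyes, by date of appointment to the Order (later first): Achebe (Mar 15, 1999) before Chaudhari and Johansson (Jun 11, 1994) before Drummond (Dec 25, 1993) before Okonkwo (Mar 22, 1992) before Reyes (Feb 4, 1991).
Among Chaudhari and Johansson, by roll number (lower first): Chaudhari (217) before Johansson (842).
Full order: Nguyen, Salazar, Achebe, Chaudhari, Johansson, Drummond, Okonkwo, Reyes.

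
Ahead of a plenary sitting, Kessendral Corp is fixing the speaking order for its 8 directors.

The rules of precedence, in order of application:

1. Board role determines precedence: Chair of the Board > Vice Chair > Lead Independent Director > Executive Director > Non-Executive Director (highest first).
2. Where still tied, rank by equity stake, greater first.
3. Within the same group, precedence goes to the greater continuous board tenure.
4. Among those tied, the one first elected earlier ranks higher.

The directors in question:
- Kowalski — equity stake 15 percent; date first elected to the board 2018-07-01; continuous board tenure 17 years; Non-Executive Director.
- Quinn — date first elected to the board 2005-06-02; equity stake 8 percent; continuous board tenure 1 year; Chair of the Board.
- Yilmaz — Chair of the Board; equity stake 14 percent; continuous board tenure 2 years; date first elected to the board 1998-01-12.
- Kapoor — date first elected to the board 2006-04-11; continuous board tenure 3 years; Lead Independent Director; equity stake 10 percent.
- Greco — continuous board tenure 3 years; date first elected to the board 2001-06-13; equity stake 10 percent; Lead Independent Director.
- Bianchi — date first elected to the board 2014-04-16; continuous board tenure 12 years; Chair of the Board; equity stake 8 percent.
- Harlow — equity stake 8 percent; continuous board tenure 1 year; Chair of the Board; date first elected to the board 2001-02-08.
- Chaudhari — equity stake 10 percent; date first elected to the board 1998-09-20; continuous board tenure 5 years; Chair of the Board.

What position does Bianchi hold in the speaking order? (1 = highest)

By board role: Yilmaz, Chaudhari, Bianchi, Harlow and Quinn (Chair of the Board); then Greco and Kapoor (Lead Independent Director); then Kowalski (Non-Executive Director).
Among Yilmaz, Chaudhari, Bianchi, Harlow and Quinn, by equity stake (higher first): Yilmaz (14 percent) before Chaudhari (10 percent) before Bianchi, Harlow and Quinn (8 percent).
Among Bianchi, Harlow and Quinn, by continuous board tenure (higher first): Bianchi (12 years) before Harlow and Quinn (1 year).
Among Harlow and Quinn, by date first elected to the board (earlier first): Harlow (2001-02-08) before Quinn (2005-06-02).
Greco and Kapoor both have equity stake 10 percent, so the next rule applies.
Greco and Kapoor both have continuous board tenure 3 years, so the next rule applies.
Among Greco and Kapoor, by date first elected to the board (earlier first): Greco (2001-06-13) before Kapoor (2006-04-11).
Order: Yilmaz, Chaudhari, Bianchi, Harlow, Quinn, Greco, Kapoor, Kowalski. So position 3.

3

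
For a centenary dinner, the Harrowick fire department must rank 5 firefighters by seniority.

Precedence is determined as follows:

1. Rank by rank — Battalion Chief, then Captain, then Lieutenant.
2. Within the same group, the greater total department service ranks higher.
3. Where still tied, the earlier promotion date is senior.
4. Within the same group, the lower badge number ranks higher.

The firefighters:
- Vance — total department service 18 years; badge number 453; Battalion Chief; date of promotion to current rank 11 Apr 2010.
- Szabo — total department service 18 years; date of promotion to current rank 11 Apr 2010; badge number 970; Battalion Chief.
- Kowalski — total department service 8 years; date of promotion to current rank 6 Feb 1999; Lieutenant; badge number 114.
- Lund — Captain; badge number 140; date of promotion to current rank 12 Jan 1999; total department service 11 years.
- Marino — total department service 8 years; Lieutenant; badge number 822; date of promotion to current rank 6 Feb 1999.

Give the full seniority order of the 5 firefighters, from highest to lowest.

Vance, Szabo, Lund, Kowalski, Marino

By rank: Vance and Szabo (Battalion Chief); then Lund (Captain); then Kowalski and Marino (Lieutenant).
Vance and Szabo both have total department service 18 years, so the next rule applies.
Vance and Szabo both have date of promotion to current rank 11 Apr 2010, so the next rule applies.
Among Vance and Szabo, by badge number (lower first): Vance (453) before Szabo (970).
Kowalski and Marino both have total department service 8 years, so the next rule applies.
Kowalski and Marino both have date of promotion to current rank 6 Feb 1999, so the next rule applies.
Among Kowalski and Marino, by badge number (lower first): Kowalski (114) before Marino (822).
Full order: Vance, Szabo, Lund, Kowalski, Marino.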